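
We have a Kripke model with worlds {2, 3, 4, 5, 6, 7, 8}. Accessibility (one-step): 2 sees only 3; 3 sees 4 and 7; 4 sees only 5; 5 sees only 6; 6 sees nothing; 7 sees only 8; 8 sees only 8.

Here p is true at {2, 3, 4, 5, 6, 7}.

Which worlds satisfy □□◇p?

{5, 6}

2: successors {3}; □◇p there: 3:F. ✗
3: successors {4, 7}; □◇p there: 4:T, 7:F. ✗
4: successors {5}; □◇p there: 5:F. ✗
5: successors {6}; □◇p there: 6:T. ✓
6: no successors, so □□◇p holds vacuously. ✓
7: successors {8}; □◇p there: 8:F. ✗
8: successors {8}; □◇p there: 8:F. ✗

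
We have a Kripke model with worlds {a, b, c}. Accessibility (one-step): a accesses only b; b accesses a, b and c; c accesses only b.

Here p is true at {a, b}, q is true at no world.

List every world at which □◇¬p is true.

{a, c}

a: successors {b}; ◇¬p there: b:T. ✓
b: successors {a, b, c}; ◇¬p there: a:F, b:T, c:F. ✗
c: successors {b}; ◇¬p there: b:T. ✓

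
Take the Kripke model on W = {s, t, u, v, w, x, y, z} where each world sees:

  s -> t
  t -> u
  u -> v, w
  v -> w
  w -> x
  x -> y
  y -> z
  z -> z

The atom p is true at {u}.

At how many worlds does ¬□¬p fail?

7

s: □¬p is T. ✗
t: □¬p is F. ✓
u: □¬p is T. ✗
v: □¬p is T. ✗
w: □¬p is T. ✗
x: □¬p is T. ✗
y: □¬p is T. ✗
z: □¬p is T. ✗
Satisfying worlds: {t}.
So ¬□¬p fails at the other 7 worlds.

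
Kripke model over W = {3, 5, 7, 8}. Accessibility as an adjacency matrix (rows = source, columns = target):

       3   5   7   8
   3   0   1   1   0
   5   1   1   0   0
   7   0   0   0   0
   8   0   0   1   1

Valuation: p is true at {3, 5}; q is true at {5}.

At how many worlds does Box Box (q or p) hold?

2

3: successors {5, 7}; Box (q or p) there: 5:T, 7:T. ✓
5: successors {3, 5}; Box (q or p) there: 3:F, 5:T. ✗
7: no successors, so Box Box (q or p) holds vacuously. ✓
8: successors {7, 8}; Box (q or p) there: 7:T, 8:F. ✗
Satisfying worlds: {3, 7}.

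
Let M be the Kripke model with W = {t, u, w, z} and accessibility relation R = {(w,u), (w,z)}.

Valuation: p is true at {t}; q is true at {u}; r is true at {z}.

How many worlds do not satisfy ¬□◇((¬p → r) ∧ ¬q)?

t: □◇((¬p → r) ∧ ¬q) is T. ✗
u: □◇((¬p → r) ∧ ¬q) is T. ✗
w: □◇((¬p → r) ∧ ¬q) is F. ✓
z: □◇((¬p → r) ∧ ¬q) is T. ✗
Satisfying worlds: {w}.
So ¬□◇((¬p → r) ∧ ¬q) fails at the other 3 worlds.

3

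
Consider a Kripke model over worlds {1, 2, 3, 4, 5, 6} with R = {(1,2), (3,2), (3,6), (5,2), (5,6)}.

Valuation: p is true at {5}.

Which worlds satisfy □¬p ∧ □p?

{2, 4, 6}

1: □¬p is T, □p is F. ✗
2: □¬p is T, □p is T. ✓
3: □¬p is T, □p is F. ✗
4: □¬p is T, □p is T. ✓
5: □¬p is T, □p is F. ✗
6: □¬p is T, □p is T. ✓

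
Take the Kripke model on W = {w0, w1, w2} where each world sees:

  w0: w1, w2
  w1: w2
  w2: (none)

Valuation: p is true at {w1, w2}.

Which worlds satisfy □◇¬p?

w0: successors {w1, w2}; ◇¬p there: w1:F, w2:F. ✗
w1: successors {w2}; ◇¬p there: w2:F. ✗
w2: no successors, so □◇¬p holds vacuously. ✓

{w2}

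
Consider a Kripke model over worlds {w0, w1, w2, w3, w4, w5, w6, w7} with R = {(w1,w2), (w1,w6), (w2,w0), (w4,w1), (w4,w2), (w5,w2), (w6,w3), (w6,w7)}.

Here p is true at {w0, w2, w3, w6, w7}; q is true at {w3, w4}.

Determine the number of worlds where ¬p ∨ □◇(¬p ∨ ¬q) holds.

6

w0: ¬p is F, □◇(¬p ∨ ¬q) is T. ✓
w1: ¬p is T, □◇(¬p ∨ ¬q) is T. ✓
w2: ¬p is F, □◇(¬p ∨ ¬q) is F. ✗
w3: ¬p is F, □◇(¬p ∨ ¬q) is T. ✓
w4: ¬p is T, □◇(¬p ∨ ¬q) is T. ✓
w5: ¬p is T, □◇(¬p ∨ ¬q) is T. ✓
w6: ¬p is F, □◇(¬p ∨ ¬q) is F. ✗
w7: ¬p is F, □◇(¬p ∨ ¬q) is T. ✓
Satisfying worlds: {w0, w1, w3, w4, w5, w7}.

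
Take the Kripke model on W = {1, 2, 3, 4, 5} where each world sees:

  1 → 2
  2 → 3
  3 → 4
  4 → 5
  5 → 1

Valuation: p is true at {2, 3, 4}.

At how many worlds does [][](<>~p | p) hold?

4

1: successors {2}; [](<>~p | p) there: 2:T. ✓
2: successors {3}; [](<>~p | p) there: 3:T. ✓
3: successors {4}; [](<>~p | p) there: 4:T. ✓
4: successors {5}; [](<>~p | p) there: 5:F. ✗
5: successors {1}; [](<>~p | p) there: 1:T. ✓
Satisfying worlds: {1, 2, 3, 5}.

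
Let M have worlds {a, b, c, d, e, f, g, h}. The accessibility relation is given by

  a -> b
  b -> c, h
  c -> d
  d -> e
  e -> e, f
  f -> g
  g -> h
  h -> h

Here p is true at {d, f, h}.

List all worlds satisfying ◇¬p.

a: successors {b}; ¬p there: b:T. ✓
b: successors {c, h}; ¬p there: c:T, h:F. ✓
c: successors {d}; ¬p there: d:F. ✗
d: successors {e}; ¬p there: e:T. ✓
e: successors {e, f}; ¬p there: e:T, f:F. ✓
f: successors {g}; ¬p there: g:T. ✓
g: successors {h}; ¬p there: h:F. ✗
h: successors {h}; ¬p there: h:F. ✗

{a, b, d, e, f}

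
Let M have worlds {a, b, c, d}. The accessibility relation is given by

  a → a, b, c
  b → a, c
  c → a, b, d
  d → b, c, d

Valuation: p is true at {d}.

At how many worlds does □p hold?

0

a: successors {a, b, c}; p there: a:F, b:F, c:F. ✗
b: successors {a, c}; p there: a:F, c:F. ✗
c: successors {a, b, d}; p there: a:F, b:F, d:T. ✗
d: successors {b, c, d}; p there: b:F, c:F, d:T. ✗
Satisfying worlds: ∅.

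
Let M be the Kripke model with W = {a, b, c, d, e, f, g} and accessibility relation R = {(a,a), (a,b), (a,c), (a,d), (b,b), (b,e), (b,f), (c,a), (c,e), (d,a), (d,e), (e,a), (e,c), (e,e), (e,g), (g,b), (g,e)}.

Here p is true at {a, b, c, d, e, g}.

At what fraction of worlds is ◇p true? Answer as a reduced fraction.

a: successors {a, b, c, d}; p there: a:T, b:T, c:T, d:T. ✓
b: successors {b, e, f}; p there: b:T, e:T, f:F. ✓
c: successors {a, e}; p there: a:T, e:T. ✓
d: successors {a, e}; p there: a:T, e:T. ✓
e: successors {a, c, e, g}; p there: a:T, c:T, e:T, g:T. ✓
f: no successors, so ◇p fails. ✗
g: successors {b, e}; p there: b:T, e:T. ✓
That's 6 of 7 worlds, so 6/7.

6/7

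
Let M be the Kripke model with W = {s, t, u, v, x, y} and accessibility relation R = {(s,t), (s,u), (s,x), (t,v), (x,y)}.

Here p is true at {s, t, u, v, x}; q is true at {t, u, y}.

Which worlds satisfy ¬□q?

{s, t}

s: □q is F. ✓
t: □q is F. ✓
u: □q is T. ✗
v: □q is T. ✗
x: □q is T. ✗
y: □q is T. ✗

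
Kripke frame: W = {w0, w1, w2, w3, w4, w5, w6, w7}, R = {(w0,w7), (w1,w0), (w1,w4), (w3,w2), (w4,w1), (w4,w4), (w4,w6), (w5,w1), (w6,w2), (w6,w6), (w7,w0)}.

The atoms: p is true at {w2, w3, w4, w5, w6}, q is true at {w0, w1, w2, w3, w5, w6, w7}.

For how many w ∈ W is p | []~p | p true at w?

w0: p | []~p is T, p is F. ✓
w1: p | []~p is F, p is F. ✗
w2: p | []~p is T, p is T. ✓
w3: p | []~p is T, p is T. ✓
w4: p | []~p is T, p is T. ✓
w5: p | []~p is T, p is T. ✓
w6: p | []~p is T, p is T. ✓
w7: p | []~p is T, p is F. ✓
Satisfying worlds: {w0, w2, w3, w4, w5, w6, w7}.

7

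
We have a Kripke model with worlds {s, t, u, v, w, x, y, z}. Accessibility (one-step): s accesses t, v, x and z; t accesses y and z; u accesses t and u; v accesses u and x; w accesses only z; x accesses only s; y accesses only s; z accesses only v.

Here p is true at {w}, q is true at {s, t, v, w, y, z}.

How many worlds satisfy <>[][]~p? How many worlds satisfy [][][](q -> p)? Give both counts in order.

For <>[][]~p:
s: successors {t, v, x, z}; [][]~p there: t:T, v:T, x:T, z:T. ✓
t: successors {y, z}; [][]~p there: y:T, z:T. ✓
u: successors {t, u}; [][]~p there: t:T, u:T. ✓
v: successors {u, x}; [][]~p there: u:T, x:T. ✓
w: successors {z}; [][]~p there: z:T. ✓
x: successors {s}; [][]~p there: s:T. ✓
y: successors {s}; [][]~p there: s:T. ✓
z: successors {v}; [][]~p there: v:T. ✓
— 8 worlds.
For [][][](q -> p):
s: successors {t, v, x, z}; [][](q -> p) there: t:F, v:F, x:F, z:T. ✗
t: successors {y, z}; [][](q -> p) there: y:F, z:T. ✗
u: successors {t, u}; [][](q -> p) there: t:F, u:F. ✗
v: successors {u, x}; [][](q -> p) there: u:F, x:F. ✗
w: successors {z}; [][](q -> p) there: z:T. ✓
x: successors {s}; [][](q -> p) there: s:F. ✗
y: successors {s}; [][](q -> p) there: s:F. ✗
z: successors {v}; [][](q -> p) there: v:F. ✗
— 1 world.

8 and 1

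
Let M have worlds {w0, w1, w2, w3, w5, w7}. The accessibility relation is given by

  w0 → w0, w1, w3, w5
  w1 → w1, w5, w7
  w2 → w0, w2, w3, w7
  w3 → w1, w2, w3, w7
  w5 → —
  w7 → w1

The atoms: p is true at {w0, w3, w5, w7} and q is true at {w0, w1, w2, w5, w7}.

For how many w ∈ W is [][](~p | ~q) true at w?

1

w0: successors {w0, w1, w3, w5}; [](~p | ~q) there: w0:F, w1:F, w3:F, w5:T. ✗
w1: successors {w1, w5, w7}; [](~p | ~q) there: w1:F, w5:T, w7:T. ✗
w2: successors {w0, w2, w3, w7}; [](~p | ~q) there: w0:F, w2:F, w3:F, w7:T. ✗
w3: successors {w1, w2, w3, w7}; [](~p | ~q) there: w1:F, w2:F, w3:F, w7:T. ✗
w5: no successors, so [][](~p | ~q) holds vacuously. ✓
w7: successors {w1}; [](~p | ~q) there: w1:F. ✗
Satisfying worlds: {w5}.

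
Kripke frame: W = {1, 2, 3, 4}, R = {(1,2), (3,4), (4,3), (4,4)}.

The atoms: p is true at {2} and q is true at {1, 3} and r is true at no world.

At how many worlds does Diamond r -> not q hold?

1: Diamond r is F, not q is F. ✓
2: Diamond r is F, not q is T. ✓
3: Diamond r is F, not q is F. ✓
4: Diamond r is F, not q is T. ✓
Satisfying worlds: {1, 2, 3, 4}.

4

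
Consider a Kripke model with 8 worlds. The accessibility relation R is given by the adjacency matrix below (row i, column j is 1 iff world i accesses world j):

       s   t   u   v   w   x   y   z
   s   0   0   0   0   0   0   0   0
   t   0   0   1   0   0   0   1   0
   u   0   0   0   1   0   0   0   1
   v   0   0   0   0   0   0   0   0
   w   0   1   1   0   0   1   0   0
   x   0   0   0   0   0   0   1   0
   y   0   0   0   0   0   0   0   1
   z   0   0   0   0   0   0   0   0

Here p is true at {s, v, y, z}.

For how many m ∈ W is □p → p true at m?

s: □p is T, p is T. ✓
t: □p is F, p is F. ✓
u: □p is T, p is F. ✗
v: □p is T, p is T. ✓
w: □p is F, p is F. ✓
x: □p is T, p is F. ✗
y: □p is T, p is T. ✓
z: □p is T, p is T. ✓
Satisfying worlds: {s, t, v, w, y, z}.

6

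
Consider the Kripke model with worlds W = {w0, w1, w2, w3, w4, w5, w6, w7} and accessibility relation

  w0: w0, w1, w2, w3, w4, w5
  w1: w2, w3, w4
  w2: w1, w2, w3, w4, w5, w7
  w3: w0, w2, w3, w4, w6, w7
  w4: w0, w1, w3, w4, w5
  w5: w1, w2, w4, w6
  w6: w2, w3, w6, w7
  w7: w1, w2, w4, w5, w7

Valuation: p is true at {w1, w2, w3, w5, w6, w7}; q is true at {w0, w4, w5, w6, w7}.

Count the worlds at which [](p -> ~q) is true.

1

w0: successors {w0, w1, w2, w3, w4, w5}; p -> ~q there: w0:T, w1:T, w2:T, w3:T, w4:T, w5:F. ✗
w1: successors {w2, w3, w4}; p -> ~q there: w2:T, w3:T, w4:T. ✓
w2: successors {w1, w2, w3, w4, w5, w7}; p -> ~q there: w1:T, w2:T, w3:T, w4:T, w5:F, w7:F. ✗
w3: successors {w0, w2, w3, w4, w6, w7}; p -> ~q there: w0:T, w2:T, w3:T, w4:T, w6:F, w7:F. ✗
w4: successors {w0, w1, w3, w4, w5}; p -> ~q there: w0:T, w1:T, w3:T, w4:T, w5:F. ✗
w5: successors {w1, w2, w4, w6}; p -> ~q there: w1:T, w2:T, w4:T, w6:F. ✗
w6: successors {w2, w3, w6, w7}; p -> ~q there: w2:T, w3:T, w6:F, w7:F. ✗
w7: successors {w1, w2, w4, w5, w7}; p -> ~q there: w1:T, w2:T, w4:T, w5:F, w7:F. ✗
Satisfying worlds: {w1}.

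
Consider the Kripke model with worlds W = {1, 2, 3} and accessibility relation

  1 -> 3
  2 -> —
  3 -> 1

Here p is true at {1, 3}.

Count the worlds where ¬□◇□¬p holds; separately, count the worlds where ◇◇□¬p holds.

For ¬□◇□¬p:
1: □◇□¬p is F. ✓
2: □◇□¬p is T. ✗
3: □◇□¬p is F. ✓
— 2 worlds.
For ◇◇□¬p:
1: successors {3}; ◇□¬p there: 3:F. ✗
2: no successors, so ◇◇□¬p fails. ✗
3: successors {1}; ◇□¬p there: 1:F. ✗
— 0 worlds.

2 and 0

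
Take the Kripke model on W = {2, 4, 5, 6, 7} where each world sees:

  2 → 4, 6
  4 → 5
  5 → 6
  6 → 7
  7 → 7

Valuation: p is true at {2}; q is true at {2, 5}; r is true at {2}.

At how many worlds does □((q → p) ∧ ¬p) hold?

4

2: successors {4, 6}; (q → p) ∧ ¬p there: 4:T, 6:T. ✓
4: successors {5}; (q → p) ∧ ¬p there: 5:F. ✗
5: successors {6}; (q → p) ∧ ¬p there: 6:T. ✓
6: successors {7}; (q → p) ∧ ¬p there: 7:T. ✓
7: successors {7}; (q → p) ∧ ¬p there: 7:T. ✓
Satisfying worlds: {2, 5, 6, 7}.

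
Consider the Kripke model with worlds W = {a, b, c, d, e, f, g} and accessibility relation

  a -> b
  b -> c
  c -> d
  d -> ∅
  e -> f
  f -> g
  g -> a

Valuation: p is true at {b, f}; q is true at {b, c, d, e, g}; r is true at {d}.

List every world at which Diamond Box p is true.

{c, g}

a: successors {b}; Box p there: b:F. ✗
b: successors {c}; Box p there: c:F. ✗
c: successors {d}; Box p there: d:T. ✓
d: no successors, so Diamond Box p fails. ✗
e: successors {f}; Box p there: f:F. ✗
f: successors {g}; Box p there: g:F. ✗
g: successors {a}; Box p there: a:T. ✓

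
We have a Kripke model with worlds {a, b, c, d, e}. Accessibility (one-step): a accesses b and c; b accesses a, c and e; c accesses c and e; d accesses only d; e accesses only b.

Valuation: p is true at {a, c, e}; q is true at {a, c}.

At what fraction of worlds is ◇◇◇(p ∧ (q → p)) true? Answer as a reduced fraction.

4/5

a: successors {b, c}; ◇◇(p ∧ (q → p)) there: b:T, c:T. ✓
b: successors {a, c, e}; ◇◇(p ∧ (q → p)) there: a:T, c:T, e:T. ✓
c: successors {c, e}; ◇◇(p ∧ (q → p)) there: c:T, e:T. ✓
d: successors {d}; ◇◇(p ∧ (q → p)) there: d:F. ✗
e: successors {b}; ◇◇(p ∧ (q → p)) there: b:T. ✓
That's 4 of 5 worlds, so 4/5.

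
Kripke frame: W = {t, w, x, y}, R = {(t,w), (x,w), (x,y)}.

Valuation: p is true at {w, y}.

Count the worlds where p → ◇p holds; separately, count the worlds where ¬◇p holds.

2 and 2

For p → ◇p:
t: p is F, ◇p is T. ✓
w: p is T, ◇p is F. ✗
x: p is F, ◇p is T. ✓
y: p is T, ◇p is F. ✗
— 2 worlds.
For ¬◇p:
t: ◇p is T. ✗
w: ◇p is F. ✓
x: ◇p is T. ✗
y: ◇p is F. ✓
— 2 worlds.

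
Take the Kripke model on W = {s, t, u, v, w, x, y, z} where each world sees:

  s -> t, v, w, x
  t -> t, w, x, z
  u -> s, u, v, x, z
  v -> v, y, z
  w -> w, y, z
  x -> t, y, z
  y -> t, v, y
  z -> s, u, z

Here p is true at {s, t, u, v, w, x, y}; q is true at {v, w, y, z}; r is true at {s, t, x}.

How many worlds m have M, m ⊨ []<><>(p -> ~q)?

8

s: successors {t, v, w, x}; <><>(p -> ~q) there: t:T, v:T, w:T, x:T. ✓
t: successors {t, w, x, z}; <><>(p -> ~q) there: t:T, w:T, x:T, z:T. ✓
u: successors {s, u, v, x, z}; <><>(p -> ~q) there: s:T, u:T, v:T, x:T, z:T. ✓
v: successors {v, y, z}; <><>(p -> ~q) there: v:T, y:T, z:T. ✓
w: successors {w, y, z}; <><>(p -> ~q) there: w:T, y:T, z:T. ✓
x: successors {t, y, z}; <><>(p -> ~q) there: t:T, y:T, z:T. ✓
y: successors {t, v, y}; <><>(p -> ~q) there: t:T, v:T, y:T. ✓
z: successors {s, u, z}; <><>(p -> ~q) there: s:T, u:T, z:T. ✓
Satisfying worlds: {s, t, u, v, w, x, y, z}.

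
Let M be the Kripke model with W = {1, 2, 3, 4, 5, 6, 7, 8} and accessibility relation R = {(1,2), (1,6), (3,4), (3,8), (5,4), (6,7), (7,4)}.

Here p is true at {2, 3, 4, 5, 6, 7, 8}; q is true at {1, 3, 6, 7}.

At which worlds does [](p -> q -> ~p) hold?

1: successors {2, 6}; p -> q -> ~p there: 2:T, 6:F. ✗
2: no successors, so [](p -> q -> ~p) holds vacuously. ✓
3: successors {4, 8}; p -> q -> ~p there: 4:T, 8:T. ✓
4: no successors, so [](p -> q -> ~p) holds vacuously. ✓
5: successors {4}; p -> q -> ~p there: 4:T. ✓
6: successors {7}; p -> q -> ~p there: 7:F. ✗
7: successors {4}; p -> q -> ~p there: 4:T. ✓
8: no successors, so [](p -> q -> ~p) holds vacuously. ✓

{2, 3, 4, 5, 7, 8}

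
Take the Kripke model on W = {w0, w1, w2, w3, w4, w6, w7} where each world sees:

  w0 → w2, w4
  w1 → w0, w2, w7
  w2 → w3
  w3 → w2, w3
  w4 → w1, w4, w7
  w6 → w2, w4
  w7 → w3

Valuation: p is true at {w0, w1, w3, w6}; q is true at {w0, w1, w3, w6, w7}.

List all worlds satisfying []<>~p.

w0: successors {w2, w4}; <>~p there: w2:F, w4:T. ✗
w1: successors {w0, w2, w7}; <>~p there: w0:T, w2:F, w7:F. ✗
w2: successors {w3}; <>~p there: w3:T. ✓
w3: successors {w2, w3}; <>~p there: w2:F, w3:T. ✗
w4: successors {w1, w4, w7}; <>~p there: w1:T, w4:T, w7:F. ✗
w6: successors {w2, w4}; <>~p there: w2:F, w4:T. ✗
w7: successors {w3}; <>~p there: w3:T. ✓

{w2, w7}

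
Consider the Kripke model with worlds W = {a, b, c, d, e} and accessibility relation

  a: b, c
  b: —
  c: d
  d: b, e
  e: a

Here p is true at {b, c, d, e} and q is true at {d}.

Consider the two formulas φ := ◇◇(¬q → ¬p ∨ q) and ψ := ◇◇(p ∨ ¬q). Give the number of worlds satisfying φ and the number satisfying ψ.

For ◇◇(¬q → ¬p ∨ q):
a: successors {b, c}; ◇(¬q → ¬p ∨ q) there: b:F, c:T. ✓
b: no successors, so ◇◇(¬q → ¬p ∨ q) fails. ✗
c: successors {d}; ◇(¬q → ¬p ∨ q) there: d:F. ✗
d: successors {b, e}; ◇(¬q → ¬p ∨ q) there: b:F, e:T. ✓
e: successors {a}; ◇(¬q → ¬p ∨ q) there: a:F. ✗
— 2 worlds.
For ◇◇(p ∨ ¬q):
a: successors {b, c}; ◇(p ∨ ¬q) there: b:F, c:T. ✓
b: no successors, so ◇◇(p ∨ ¬q) fails. ✗
c: successors {d}; ◇(p ∨ ¬q) there: d:T. ✓
d: successors {b, e}; ◇(p ∨ ¬q) there: b:F, e:T. ✓
e: successors {a}; ◇(p ∨ ¬q) there: a:T. ✓
— 4 worlds.

2 and 4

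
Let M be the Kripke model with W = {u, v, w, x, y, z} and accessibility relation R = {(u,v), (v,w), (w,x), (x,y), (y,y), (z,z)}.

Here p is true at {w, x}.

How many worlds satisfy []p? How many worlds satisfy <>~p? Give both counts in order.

For []p:
u: successors {v}; p there: v:F. ✗
v: successors {w}; p there: w:T. ✓
w: successors {x}; p there: x:T. ✓
x: successors {y}; p there: y:F. ✗
y: successors {y}; p there: y:F. ✗
z: successors {z}; p there: z:F. ✗
— 2 worlds.
For <>~p:
u: successors {v}; ~p there: v:T. ✓
v: successors {w}; ~p there: w:F. ✗
w: successors {x}; ~p there: x:F. ✗
x: successors {y}; ~p there: y:T. ✓
y: successors {y}; ~p there: y:T. ✓
z: successors {z}; ~p there: z:T. ✓
— 4 worlds.

2 and 4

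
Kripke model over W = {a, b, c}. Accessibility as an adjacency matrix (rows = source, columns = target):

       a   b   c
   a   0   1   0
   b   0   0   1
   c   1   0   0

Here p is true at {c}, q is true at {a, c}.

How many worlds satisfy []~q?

1

a: successors {b}; ~q there: b:T. ✓
b: successors {c}; ~q there: c:F. ✗
c: successors {a}; ~q there: a:F. ✗
Satisfying worlds: {a}.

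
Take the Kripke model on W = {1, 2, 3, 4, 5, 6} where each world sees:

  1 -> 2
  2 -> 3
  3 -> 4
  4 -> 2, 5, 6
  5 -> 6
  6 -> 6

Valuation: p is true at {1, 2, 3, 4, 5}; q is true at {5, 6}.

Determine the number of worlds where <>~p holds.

3

1: successors {2}; ~p there: 2:F. ✗
2: successors {3}; ~p there: 3:F. ✗
3: successors {4}; ~p there: 4:F. ✗
4: successors {2, 5, 6}; ~p there: 2:F, 5:F, 6:T. ✓
5: successors {6}; ~p there: 6:T. ✓
6: successors {6}; ~p there: 6:T. ✓
Satisfying worlds: {4, 5, 6}.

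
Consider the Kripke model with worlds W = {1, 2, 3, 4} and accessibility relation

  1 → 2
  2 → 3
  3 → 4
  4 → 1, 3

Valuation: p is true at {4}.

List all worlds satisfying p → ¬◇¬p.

1: p is F, ¬◇¬p is F. ✓
2: p is F, ¬◇¬p is F. ✓
3: p is F, ¬◇¬p is T. ✓
4: p is T, ¬◇¬p is F. ✗

{1, 2, 3}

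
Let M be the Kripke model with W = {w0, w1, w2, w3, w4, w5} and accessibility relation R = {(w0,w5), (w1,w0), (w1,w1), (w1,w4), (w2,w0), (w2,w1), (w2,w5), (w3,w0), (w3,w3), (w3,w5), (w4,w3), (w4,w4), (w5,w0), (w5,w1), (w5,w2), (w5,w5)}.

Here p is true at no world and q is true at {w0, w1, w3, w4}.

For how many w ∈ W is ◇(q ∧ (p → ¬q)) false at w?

w0: successors {w5}; q ∧ (p → ¬q) there: w5:F. ✗
w1: successors {w0, w1, w4}; q ∧ (p → ¬q) there: w0:T, w1:T, w4:T. ✓
w2: successors {w0, w1, w5}; q ∧ (p → ¬q) there: w0:T, w1:T, w5:F. ✓
w3: successors {w0, w3, w5}; q ∧ (p → ¬q) there: w0:T, w3:T, w5:F. ✓
w4: successors {w3, w4}; q ∧ (p → ¬q) there: w3:T, w4:T. ✓
w5: successors {w0, w1, w2, w5}; q ∧ (p → ¬q) there: w0:T, w1:T, w2:F, w5:F. ✓
Satisfying worlds: {w1, w2, w3, w4, w5}.
So ◇(q ∧ (p → ¬q)) fails at the other 1 world.

1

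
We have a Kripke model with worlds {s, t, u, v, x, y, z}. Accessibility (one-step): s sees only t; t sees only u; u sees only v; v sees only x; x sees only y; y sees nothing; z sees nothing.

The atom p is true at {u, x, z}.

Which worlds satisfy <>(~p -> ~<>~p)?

s: successors {t}; ~p -> ~<>~p there: t:T. ✓
t: successors {u}; ~p -> ~<>~p there: u:T. ✓
u: successors {v}; ~p -> ~<>~p there: v:T. ✓
v: successors {x}; ~p -> ~<>~p there: x:T. ✓
x: successors {y}; ~p -> ~<>~p there: y:T. ✓
y: no successors, so <>(~p -> ~<>~p) fails. ✗
z: no successors, so <>(~p -> ~<>~p) fails. ✗

{s, t, u, v, x}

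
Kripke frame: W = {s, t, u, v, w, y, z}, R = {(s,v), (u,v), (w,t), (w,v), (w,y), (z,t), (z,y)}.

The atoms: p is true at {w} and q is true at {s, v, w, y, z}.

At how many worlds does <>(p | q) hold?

s: successors {v}; p | q there: v:T. ✓
t: no successors, so <>(p | q) fails. ✗
u: successors {v}; p | q there: v:T. ✓
v: no successors, so <>(p | q) fails. ✗
w: successors {t, v, y}; p | q there: t:F, v:T, y:T. ✓
y: no successors, so <>(p | q) fails. ✗
z: successors {t, y}; p | q there: t:F, y:T. ✓
Satisfying worlds: {s, u, w, z}.

4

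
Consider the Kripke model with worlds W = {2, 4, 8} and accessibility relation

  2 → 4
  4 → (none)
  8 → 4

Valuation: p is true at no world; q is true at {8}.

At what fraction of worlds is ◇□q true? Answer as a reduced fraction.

2/3

2: successors {4}; □q there: 4:T. ✓
4: no successors, so ◇□q fails. ✗
8: successors {4}; □q there: 4:T. ✓
That's 2 of 3 worlds, so 2/3.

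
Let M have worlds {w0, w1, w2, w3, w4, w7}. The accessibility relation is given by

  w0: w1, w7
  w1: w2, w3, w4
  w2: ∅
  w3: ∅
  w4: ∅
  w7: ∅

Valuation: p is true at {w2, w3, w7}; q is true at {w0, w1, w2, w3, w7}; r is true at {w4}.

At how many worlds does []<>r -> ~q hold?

w0: []<>r is F, ~q is F. ✓
w1: []<>r is F, ~q is F. ✓
w2: []<>r is T, ~q is F. ✗
w3: []<>r is T, ~q is F. ✗
w4: []<>r is T, ~q is T. ✓
w7: []<>r is T, ~q is F. ✗
Satisfying worlds: {w0, w1, w4}.

3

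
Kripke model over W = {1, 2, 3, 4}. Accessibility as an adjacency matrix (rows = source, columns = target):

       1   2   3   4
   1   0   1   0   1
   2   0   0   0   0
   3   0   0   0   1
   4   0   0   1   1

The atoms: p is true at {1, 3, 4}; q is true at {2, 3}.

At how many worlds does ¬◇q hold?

1: ◇q is T. ✗
2: ◇q is F. ✓
3: ◇q is F. ✓
4: ◇q is T. ✗
Satisfying worlds: {2, 3}.

2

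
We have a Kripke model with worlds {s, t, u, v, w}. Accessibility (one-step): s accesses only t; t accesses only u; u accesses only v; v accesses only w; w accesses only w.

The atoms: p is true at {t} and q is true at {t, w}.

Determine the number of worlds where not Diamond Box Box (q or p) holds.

s: Diamond Box Box (q or p) is F. ✓
t: Diamond Box Box (q or p) is T. ✗
u: Diamond Box Box (q or p) is T. ✗
v: Diamond Box Box (q or p) is T. ✗
w: Diamond Box Box (q or p) is T. ✗
Satisfying worlds: {s}.

1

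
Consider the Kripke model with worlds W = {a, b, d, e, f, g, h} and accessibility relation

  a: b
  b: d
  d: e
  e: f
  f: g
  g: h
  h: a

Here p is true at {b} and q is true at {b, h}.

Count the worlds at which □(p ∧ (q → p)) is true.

a: successors {b}; p ∧ (q → p) there: b:T. ✓
b: successors {d}; p ∧ (q → p) there: d:F. ✗
d: successors {e}; p ∧ (q → p) there: e:F. ✗
e: successors {f}; p ∧ (q → p) there: f:F. ✗
f: successors {g}; p ∧ (q → p) there: g:F. ✗
g: successors {h}; p ∧ (q → p) there: h:F. ✗
h: successors {a}; p ∧ (q → p) there: a:F. ✗
Satisfying worlds: {a}.

1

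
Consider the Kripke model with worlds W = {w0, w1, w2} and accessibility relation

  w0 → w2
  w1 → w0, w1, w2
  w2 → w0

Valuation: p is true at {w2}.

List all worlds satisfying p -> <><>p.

{w0, w1, w2}

w0: p is F, <><>p is F. ✓
w1: p is F, <><>p is T. ✓
w2: p is T, <><>p is T. ✓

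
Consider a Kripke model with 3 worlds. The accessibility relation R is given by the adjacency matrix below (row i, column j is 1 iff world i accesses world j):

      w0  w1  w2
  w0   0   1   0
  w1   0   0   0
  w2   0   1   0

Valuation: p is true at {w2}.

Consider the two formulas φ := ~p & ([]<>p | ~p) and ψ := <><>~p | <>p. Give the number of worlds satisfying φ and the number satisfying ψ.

For ~p & ([]<>p | ~p):
w0: ~p is T, []<>p | ~p is T. ✓
w1: ~p is T, []<>p | ~p is T. ✓
w2: ~p is F, []<>p | ~p is F. ✗
— 2 worlds.
For <><>~p | <>p:
w0: <><>~p is F, <>p is F. ✗
w1: <><>~p is F, <>p is F. ✗
w2: <><>~p is F, <>p is F. ✗
— 0 worlds.

2 and 0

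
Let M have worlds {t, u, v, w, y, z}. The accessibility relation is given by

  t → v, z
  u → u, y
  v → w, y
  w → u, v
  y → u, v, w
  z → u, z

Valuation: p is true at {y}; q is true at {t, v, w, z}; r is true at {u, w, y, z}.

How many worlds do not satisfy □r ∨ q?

t: □r is F, q is T. ✓
u: □r is T, q is F. ✓
v: □r is T, q is T. ✓
w: □r is F, q is T. ✓
y: □r is F, q is F. ✗
z: □r is T, q is T. ✓
Satisfying worlds: {t, u, v, w, z}.
So □r ∨ q fails at the other 1 world.

1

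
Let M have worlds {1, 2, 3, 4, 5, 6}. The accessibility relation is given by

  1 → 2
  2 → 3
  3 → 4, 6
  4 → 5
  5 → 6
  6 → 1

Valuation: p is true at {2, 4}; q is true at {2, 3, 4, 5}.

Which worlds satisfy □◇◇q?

1: successors {2}; ◇◇q there: 2:T. ✓
2: successors {3}; ◇◇q there: 3:T. ✓
3: successors {4, 6}; ◇◇q there: 4:F, 6:T. ✗
4: successors {5}; ◇◇q there: 5:F. ✗
5: successors {6}; ◇◇q there: 6:T. ✓
6: successors {1}; ◇◇q there: 1:T. ✓

{1, 2, 5, 6}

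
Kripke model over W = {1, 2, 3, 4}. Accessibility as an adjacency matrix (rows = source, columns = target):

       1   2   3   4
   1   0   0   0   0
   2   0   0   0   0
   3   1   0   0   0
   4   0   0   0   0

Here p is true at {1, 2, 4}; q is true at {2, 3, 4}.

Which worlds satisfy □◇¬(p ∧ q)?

{1, 2, 4}

1: no successors, so □◇¬(p ∧ q) holds vacuously. ✓
2: no successors, so □◇¬(p ∧ q) holds vacuously. ✓
3: successors {1}; ◇¬(p ∧ q) there: 1:F. ✗
4: no successors, so □◇¬(p ∧ q) holds vacuously. ✓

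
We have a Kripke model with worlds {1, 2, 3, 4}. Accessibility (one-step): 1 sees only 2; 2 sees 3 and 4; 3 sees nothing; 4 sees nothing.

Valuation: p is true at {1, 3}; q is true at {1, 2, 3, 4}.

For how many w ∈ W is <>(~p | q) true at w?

2

1: successors {2}; ~p | q there: 2:T. ✓
2: successors {3, 4}; ~p | q there: 3:T, 4:T. ✓
3: no successors, so <>(~p | q) fails. ✗
4: no successors, so <>(~p | q) fails. ✗
Satisfying worlds: {1, 2}.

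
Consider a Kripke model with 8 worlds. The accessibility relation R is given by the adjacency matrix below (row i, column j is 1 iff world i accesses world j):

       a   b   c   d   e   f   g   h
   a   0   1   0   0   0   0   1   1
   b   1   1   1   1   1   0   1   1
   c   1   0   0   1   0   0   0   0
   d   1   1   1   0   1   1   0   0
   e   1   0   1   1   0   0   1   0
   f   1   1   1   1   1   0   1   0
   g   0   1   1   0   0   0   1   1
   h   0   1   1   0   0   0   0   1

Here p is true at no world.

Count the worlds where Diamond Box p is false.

a: successors {b, g, h}; Box p there: b:F, g:F, h:F. ✗
b: successors {a, b, c, d, e, g, h}; Box p there: a:F, b:F, c:F, d:F, e:F, g:F, h:F. ✗
c: successors {a, d}; Box p there: a:F, d:F. ✗
d: successors {a, b, c, e, f}; Box p there: a:F, b:F, c:F, e:F, f:F. ✗
e: successors {a, c, d, g}; Box p there: a:F, c:F, d:F, g:F. ✗
f: successors {a, b, c, d, e, g}; Box p there: a:F, b:F, c:F, d:F, e:F, g:F. ✗
g: successors {b, c, g, h}; Box p there: b:F, c:F, g:F, h:F. ✗
h: successors {b, c, h}; Box p there: b:F, c:F, h:F. ✗
Satisfying worlds: ∅.
So Diamond Box p fails at the other 8 worlds.

8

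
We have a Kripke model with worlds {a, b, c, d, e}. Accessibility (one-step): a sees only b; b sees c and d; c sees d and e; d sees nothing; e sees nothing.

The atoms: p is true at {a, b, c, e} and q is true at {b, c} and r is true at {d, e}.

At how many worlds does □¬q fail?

2

a: successors {b}; ¬q there: b:F. ✗
b: successors {c, d}; ¬q there: c:F, d:T. ✗
c: successors {d, e}; ¬q there: d:T, e:T. ✓
d: no successors, so □¬q holds vacuously. ✓
e: no successors, so □¬q holds vacuously. ✓
Satisfying worlds: {c, d, e}.
So □¬q fails at the other 2 worlds.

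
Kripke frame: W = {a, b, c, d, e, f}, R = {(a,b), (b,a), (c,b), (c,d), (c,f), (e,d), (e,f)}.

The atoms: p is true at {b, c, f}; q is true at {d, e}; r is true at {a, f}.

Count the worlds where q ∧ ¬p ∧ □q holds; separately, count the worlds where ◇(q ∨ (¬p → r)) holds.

For q ∧ ¬p ∧ □q:
a: q ∧ ¬p is F, □q is F. ✗
b: q ∧ ¬p is F, □q is F. ✗
c: q ∧ ¬p is F, □q is F. ✗
d: q ∧ ¬p is T, □q is T. ✓
e: q ∧ ¬p is T, □q is F. ✗
f: q ∧ ¬p is F, □q is T. ✗
— 1 world.
For ◇(q ∨ (¬p → r)):
a: successors {b}; q ∨ (¬p → r) there: b:T. ✓
b: successors {a}; q ∨ (¬p → r) there: a:T. ✓
c: successors {b, d, f}; q ∨ (¬p → r) there: b:T, d:T, f:T. ✓
d: no successors, so ◇(q ∨ (¬p → r)) fails. ✗
e: successors {d, f}; q ∨ (¬p → r) there: d:T, f:T. ✓
f: no successors, so ◇(q ∨ (¬p → r)) fails. ✗
— 4 worlds.

1 and 4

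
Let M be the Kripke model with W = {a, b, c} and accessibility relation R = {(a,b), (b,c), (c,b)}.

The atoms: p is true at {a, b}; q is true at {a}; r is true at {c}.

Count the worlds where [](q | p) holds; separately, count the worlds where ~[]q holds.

2 and 3

For [](q | p):
a: successors {b}; q | p there: b:T. ✓
b: successors {c}; q | p there: c:F. ✗
c: successors {b}; q | p there: b:T. ✓
— 2 worlds.
For ~[]q:
a: []q is F. ✓
b: []q is F. ✓
c: []q is F. ✓
— 3 worlds.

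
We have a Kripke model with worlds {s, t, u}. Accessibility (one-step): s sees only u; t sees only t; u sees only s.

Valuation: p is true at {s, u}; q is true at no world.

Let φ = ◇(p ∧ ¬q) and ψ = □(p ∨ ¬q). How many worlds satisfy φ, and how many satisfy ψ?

For ◇(p ∧ ¬q):
s: successors {u}; p ∧ ¬q there: u:T. ✓
t: successors {t}; p ∧ ¬q there: t:F. ✗
u: successors {s}; p ∧ ¬q there: s:T. ✓
— 2 worlds.
For □(p ∨ ¬q):
s: successors {u}; p ∨ ¬q there: u:T. ✓
t: successors {t}; p ∨ ¬q there: t:T. ✓
u: successors {s}; p ∨ ¬q there: s:T. ✓
— 3 worlds.

2 and 3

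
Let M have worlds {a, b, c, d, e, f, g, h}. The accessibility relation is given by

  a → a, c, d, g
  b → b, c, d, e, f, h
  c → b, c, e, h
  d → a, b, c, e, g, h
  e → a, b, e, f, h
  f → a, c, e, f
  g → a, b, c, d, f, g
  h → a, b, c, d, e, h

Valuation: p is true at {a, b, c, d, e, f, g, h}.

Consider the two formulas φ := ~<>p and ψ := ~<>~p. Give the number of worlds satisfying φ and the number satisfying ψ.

0 and 8

For ~<>p:
a: <>p is T. ✗
b: <>p is T. ✗
c: <>p is T. ✗
d: <>p is T. ✗
e: <>p is T. ✗
f: <>p is T. ✗
g: <>p is T. ✗
h: <>p is T. ✗
— 0 worlds.
For ~<>~p:
a: <>~p is F. ✓
b: <>~p is F. ✓
c: <>~p is F. ✓
d: <>~p is F. ✓
e: <>~p is F. ✓
f: <>~p is F. ✓
g: <>~p is F. ✓
h: <>~p is F. ✓
— 8 worlds.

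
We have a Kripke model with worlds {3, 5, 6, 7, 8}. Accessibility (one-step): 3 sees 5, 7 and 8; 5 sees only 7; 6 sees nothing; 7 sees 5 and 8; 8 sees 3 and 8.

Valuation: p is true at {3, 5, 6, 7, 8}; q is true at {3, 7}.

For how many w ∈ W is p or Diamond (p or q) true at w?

3: p is T, Diamond (p or q) is T. ✓
5: p is T, Diamond (p or q) is T. ✓
6: p is T, Diamond (p or q) is F. ✓
7: p is T, Diamond (p or q) is T. ✓
8: p is T, Diamond (p or q) is T. ✓
Satisfying worlds: {3, 5, 6, 7, 8}.

5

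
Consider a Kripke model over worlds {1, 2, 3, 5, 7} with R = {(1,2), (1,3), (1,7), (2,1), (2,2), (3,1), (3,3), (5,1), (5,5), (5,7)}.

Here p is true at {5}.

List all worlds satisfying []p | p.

1: []p is F, p is F. ✗
2: []p is F, p is F. ✗
3: []p is F, p is F. ✗
5: []p is F, p is T. ✓
7: []p is T, p is F. ✓

{5, 7}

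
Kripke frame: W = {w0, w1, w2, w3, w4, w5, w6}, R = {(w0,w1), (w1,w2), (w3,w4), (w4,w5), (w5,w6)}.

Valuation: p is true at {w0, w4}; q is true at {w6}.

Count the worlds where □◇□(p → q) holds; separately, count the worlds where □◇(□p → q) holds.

For □◇□(p → q):
w0: successors {w1}; ◇□(p → q) there: w1:T. ✓
w1: successors {w2}; ◇□(p → q) there: w2:F. ✗
w2: no successors, so □◇□(p → q) holds vacuously. ✓
w3: successors {w4}; ◇□(p → q) there: w4:T. ✓
w4: successors {w5}; ◇□(p → q) there: w5:T. ✓
w5: successors {w6}; ◇□(p → q) there: w6:F. ✗
w6: no successors, so □◇□(p → q) holds vacuously. ✓
— 5 worlds.
For □◇(□p → q):
w0: successors {w1}; ◇(□p → q) there: w1:F. ✗
w1: successors {w2}; ◇(□p → q) there: w2:F. ✗
w2: no successors, so □◇(□p → q) holds vacuously. ✓
w3: successors {w4}; ◇(□p → q) there: w4:T. ✓
w4: successors {w5}; ◇(□p → q) there: w5:T. ✓
w5: successors {w6}; ◇(□p → q) there: w6:F. ✗
w6: no successors, so □◇(□p → q) holds vacuously. ✓
— 4 worlds.

5 and 4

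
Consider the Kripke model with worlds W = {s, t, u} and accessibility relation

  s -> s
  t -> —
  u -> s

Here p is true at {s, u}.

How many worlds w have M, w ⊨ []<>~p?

1

s: successors {s}; <>~p there: s:F. ✗
t: no successors, so []<>~p holds vacuously. ✓
u: successors {s}; <>~p there: s:F. ✗
Satisfying worlds: {t}.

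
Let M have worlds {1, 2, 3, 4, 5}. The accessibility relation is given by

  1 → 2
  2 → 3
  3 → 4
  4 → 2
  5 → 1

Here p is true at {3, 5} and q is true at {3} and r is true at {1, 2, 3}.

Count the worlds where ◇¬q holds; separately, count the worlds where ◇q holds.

4 and 1

For ◇¬q:
1: successors {2}; ¬q there: 2:T. ✓
2: successors {3}; ¬q there: 3:F. ✗
3: successors {4}; ¬q there: 4:T. ✓
4: successors {2}; ¬q there: 2:T. ✓
5: successors {1}; ¬q there: 1:T. ✓
— 4 worlds.
For ◇q:
1: successors {2}; q there: 2:F. ✗
2: successors {3}; q there: 3:T. ✓
3: successors {4}; q there: 4:F. ✗
4: successors {2}; q there: 2:F. ✗
5: successors {1}; q there: 1:F. ✗
— 1 world.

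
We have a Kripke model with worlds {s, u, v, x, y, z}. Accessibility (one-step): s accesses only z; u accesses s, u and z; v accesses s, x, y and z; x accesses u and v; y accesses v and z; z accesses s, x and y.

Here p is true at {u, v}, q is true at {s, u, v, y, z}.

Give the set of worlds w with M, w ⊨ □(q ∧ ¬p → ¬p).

s: successors {z}; q ∧ ¬p → ¬p there: z:T. ✓
u: successors {s, u, z}; q ∧ ¬p → ¬p there: s:T, u:T, z:T. ✓
v: successors {s, x, y, z}; q ∧ ¬p → ¬p there: s:T, x:T, y:T, z:T. ✓
x: successors {u, v}; q ∧ ¬p → ¬p there: u:T, v:T. ✓
y: successors {v, z}; q ∧ ¬p → ¬p there: v:T, z:T. ✓
z: successors {s, x, y}; q ∧ ¬p → ¬p there: s:T, x:T, y:T. ✓

{s, u, v, x, y, z}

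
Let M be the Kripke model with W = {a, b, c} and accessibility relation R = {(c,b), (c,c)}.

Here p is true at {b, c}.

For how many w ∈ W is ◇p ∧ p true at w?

1

a: ◇p is F, p is F. ✗
b: ◇p is F, p is T. ✗
c: ◇p is T, p is T. ✓
Satisfying worlds: {c}.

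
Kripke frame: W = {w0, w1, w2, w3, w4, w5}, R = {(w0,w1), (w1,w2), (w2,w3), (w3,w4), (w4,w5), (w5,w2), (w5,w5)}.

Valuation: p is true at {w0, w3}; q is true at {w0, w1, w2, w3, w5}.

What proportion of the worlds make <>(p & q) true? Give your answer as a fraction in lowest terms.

w0: successors {w1}; p & q there: w1:F. ✗
w1: successors {w2}; p & q there: w2:F. ✗
w2: successors {w3}; p & q there: w3:T. ✓
w3: successors {w4}; p & q there: w4:F. ✗
w4: successors {w5}; p & q there: w5:F. ✗
w5: successors {w2, w5}; p & q there: w2:F, w5:F. ✗
That's 1 of 6 worlds, so 1/6.

1/6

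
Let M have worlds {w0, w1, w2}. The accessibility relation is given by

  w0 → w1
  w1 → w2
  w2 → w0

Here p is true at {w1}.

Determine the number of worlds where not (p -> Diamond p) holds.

w0: p -> Diamond p is T. ✗
w1: p -> Diamond p is F. ✓
w2: p -> Diamond p is T. ✗
Satisfying worlds: {w1}.

1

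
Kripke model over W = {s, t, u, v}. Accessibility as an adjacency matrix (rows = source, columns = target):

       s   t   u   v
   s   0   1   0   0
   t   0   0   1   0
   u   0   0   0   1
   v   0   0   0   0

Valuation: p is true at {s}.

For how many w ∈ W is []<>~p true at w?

3

s: successors {t}; <>~p there: t:T. ✓
t: successors {u}; <>~p there: u:T. ✓
u: successors {v}; <>~p there: v:F. ✗
v: no successors, so []<>~p holds vacuously. ✓
Satisfying worlds: {s, t, v}.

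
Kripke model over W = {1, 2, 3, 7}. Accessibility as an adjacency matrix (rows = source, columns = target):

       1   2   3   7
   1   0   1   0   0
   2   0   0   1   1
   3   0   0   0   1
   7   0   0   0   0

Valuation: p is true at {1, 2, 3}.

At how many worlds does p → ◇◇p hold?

2

1: p is T, ◇◇p is T. ✓
2: p is T, ◇◇p is F. ✗
3: p is T, ◇◇p is F. ✗
7: p is F, ◇◇p is F. ✓
Satisfying worlds: {1, 7}.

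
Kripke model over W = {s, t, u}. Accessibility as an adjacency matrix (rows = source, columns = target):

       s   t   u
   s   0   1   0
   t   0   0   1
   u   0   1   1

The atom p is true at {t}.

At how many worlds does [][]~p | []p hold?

s: [][]~p is T, []p is T. ✓
t: [][]~p is F, []p is F. ✗
u: [][]~p is F, []p is F. ✗
Satisfying worlds: {s}.

1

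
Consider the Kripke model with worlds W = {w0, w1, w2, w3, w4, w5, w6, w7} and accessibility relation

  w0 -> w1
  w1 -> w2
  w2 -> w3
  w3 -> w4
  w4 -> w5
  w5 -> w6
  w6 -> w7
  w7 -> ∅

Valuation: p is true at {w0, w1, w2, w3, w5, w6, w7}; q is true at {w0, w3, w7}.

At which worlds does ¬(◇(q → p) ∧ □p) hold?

w0: ◇(q → p) ∧ □p is T. ✗
w1: ◇(q → p) ∧ □p is T. ✗
w2: ◇(q → p) ∧ □p is T. ✗
w3: ◇(q → p) ∧ □p is F. ✓
w4: ◇(q → p) ∧ □p is T. ✗
w5: ◇(q → p) ∧ □p is T. ✗
w6: ◇(q → p) ∧ □p is T. ✗
w7: ◇(q → p) ∧ □p is F. ✓

{w3, w7}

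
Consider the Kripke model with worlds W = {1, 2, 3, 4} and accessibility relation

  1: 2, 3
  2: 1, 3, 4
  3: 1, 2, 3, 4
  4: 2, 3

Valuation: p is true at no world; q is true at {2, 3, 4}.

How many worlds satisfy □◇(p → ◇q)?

1: successors {2, 3}; ◇(p → ◇q) there: 2:T, 3:T. ✓
2: successors {1, 3, 4}; ◇(p → ◇q) there: 1:T, 3:T, 4:T. ✓
3: successors {1, 2, 3, 4}; ◇(p → ◇q) there: 1:T, 2:T, 3:T, 4:T. ✓
4: successors {2, 3}; ◇(p → ◇q) there: 2:T, 3:T. ✓
Satisfying worlds: {1, 2, 3, 4}.

4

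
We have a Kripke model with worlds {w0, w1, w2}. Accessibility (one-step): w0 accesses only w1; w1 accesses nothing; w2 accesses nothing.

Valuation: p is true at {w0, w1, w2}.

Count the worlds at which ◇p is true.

1

w0: successors {w1}; p there: w1:T. ✓
w1: no successors, so ◇p fails. ✗
w2: no successors, so ◇p fails. ✗
Satisfying worlds: {w0}.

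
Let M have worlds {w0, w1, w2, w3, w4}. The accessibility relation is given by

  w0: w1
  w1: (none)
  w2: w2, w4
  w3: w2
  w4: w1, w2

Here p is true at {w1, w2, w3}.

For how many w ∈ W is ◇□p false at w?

w0: successors {w1}; □p there: w1:T. ✓
w1: no successors, so ◇□p fails. ✗
w2: successors {w2, w4}; □p there: w2:F, w4:T. ✓
w3: successors {w2}; □p there: w2:F. ✗
w4: successors {w1, w2}; □p there: w1:T, w2:F. ✓
Satisfying worlds: {w0, w2, w4}.
So ◇□p fails at the other 2 worlds.

2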